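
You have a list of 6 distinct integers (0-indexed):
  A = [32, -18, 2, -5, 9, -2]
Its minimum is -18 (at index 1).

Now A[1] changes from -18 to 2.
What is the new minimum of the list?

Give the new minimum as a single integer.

Old min = -18 (at index 1)
Change: A[1] -18 -> 2
Changed element WAS the min. Need to check: is 2 still <= all others?
  Min of remaining elements: -5
  New min = min(2, -5) = -5

Answer: -5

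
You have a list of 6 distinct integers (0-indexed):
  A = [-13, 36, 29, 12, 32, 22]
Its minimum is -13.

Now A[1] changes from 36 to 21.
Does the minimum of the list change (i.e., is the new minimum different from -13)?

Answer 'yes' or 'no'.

Old min = -13
Change: A[1] 36 -> 21
Changed element was NOT the min; min changes only if 21 < -13.
New min = -13; changed? no

Answer: no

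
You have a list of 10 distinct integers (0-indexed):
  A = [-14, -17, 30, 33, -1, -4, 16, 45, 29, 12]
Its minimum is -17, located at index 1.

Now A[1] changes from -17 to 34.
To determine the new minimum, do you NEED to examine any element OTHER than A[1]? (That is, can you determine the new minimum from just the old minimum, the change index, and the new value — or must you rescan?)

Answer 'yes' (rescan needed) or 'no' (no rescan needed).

Answer: yes

Derivation:
Old min = -17 at index 1
Change at index 1: -17 -> 34
Index 1 WAS the min and new value 34 > old min -17. Must rescan other elements to find the new min.
Needs rescan: yes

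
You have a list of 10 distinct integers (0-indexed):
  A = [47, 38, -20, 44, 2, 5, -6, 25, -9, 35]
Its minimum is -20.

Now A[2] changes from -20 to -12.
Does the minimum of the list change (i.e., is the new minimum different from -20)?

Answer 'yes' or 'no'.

Answer: yes

Derivation:
Old min = -20
Change: A[2] -20 -> -12
Changed element was the min; new min must be rechecked.
New min = -12; changed? yes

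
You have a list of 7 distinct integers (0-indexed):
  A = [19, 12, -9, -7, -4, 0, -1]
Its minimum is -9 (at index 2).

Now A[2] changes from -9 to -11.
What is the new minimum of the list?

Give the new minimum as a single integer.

Old min = -9 (at index 2)
Change: A[2] -9 -> -11
Changed element WAS the min. Need to check: is -11 still <= all others?
  Min of remaining elements: -7
  New min = min(-11, -7) = -11

Answer: -11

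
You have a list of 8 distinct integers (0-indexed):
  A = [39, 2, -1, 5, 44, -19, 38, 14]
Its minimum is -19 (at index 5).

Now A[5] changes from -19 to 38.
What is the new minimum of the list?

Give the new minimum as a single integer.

Old min = -19 (at index 5)
Change: A[5] -19 -> 38
Changed element WAS the min. Need to check: is 38 still <= all others?
  Min of remaining elements: -1
  New min = min(38, -1) = -1

Answer: -1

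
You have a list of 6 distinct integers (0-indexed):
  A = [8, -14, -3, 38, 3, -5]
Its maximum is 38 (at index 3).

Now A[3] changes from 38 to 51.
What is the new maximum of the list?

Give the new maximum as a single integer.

Old max = 38 (at index 3)
Change: A[3] 38 -> 51
Changed element WAS the max -> may need rescan.
  Max of remaining elements: 8
  New max = max(51, 8) = 51

Answer: 51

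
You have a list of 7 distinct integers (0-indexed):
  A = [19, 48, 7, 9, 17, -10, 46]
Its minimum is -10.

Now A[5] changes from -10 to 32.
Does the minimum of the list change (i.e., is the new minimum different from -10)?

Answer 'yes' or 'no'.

Answer: yes

Derivation:
Old min = -10
Change: A[5] -10 -> 32
Changed element was the min; new min must be rechecked.
New min = 7; changed? yes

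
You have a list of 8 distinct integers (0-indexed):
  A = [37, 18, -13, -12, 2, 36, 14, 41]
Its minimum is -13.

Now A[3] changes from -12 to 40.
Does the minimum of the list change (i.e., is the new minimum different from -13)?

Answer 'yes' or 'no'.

Answer: no

Derivation:
Old min = -13
Change: A[3] -12 -> 40
Changed element was NOT the min; min changes only if 40 < -13.
New min = -13; changed? no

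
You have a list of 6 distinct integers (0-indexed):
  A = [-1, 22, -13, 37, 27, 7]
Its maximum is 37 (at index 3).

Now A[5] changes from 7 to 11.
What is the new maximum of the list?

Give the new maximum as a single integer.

Old max = 37 (at index 3)
Change: A[5] 7 -> 11
Changed element was NOT the old max.
  New max = max(old_max, new_val) = max(37, 11) = 37

Answer: 37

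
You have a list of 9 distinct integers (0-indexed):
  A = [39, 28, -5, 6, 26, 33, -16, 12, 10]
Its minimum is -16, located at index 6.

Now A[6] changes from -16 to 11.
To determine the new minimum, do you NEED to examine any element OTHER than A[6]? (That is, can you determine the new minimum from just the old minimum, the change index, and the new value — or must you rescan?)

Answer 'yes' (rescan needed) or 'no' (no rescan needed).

Answer: yes

Derivation:
Old min = -16 at index 6
Change at index 6: -16 -> 11
Index 6 WAS the min and new value 11 > old min -16. Must rescan other elements to find the new min.
Needs rescan: yes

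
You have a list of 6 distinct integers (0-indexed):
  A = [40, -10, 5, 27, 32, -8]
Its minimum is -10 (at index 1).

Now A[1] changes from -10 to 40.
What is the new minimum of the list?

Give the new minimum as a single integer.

Old min = -10 (at index 1)
Change: A[1] -10 -> 40
Changed element WAS the min. Need to check: is 40 still <= all others?
  Min of remaining elements: -8
  New min = min(40, -8) = -8

Answer: -8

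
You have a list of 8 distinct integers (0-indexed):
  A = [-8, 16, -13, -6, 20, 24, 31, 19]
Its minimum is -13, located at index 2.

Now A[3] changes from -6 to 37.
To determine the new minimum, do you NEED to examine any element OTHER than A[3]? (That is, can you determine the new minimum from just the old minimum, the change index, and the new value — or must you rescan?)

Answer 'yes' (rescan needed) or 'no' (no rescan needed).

Old min = -13 at index 2
Change at index 3: -6 -> 37
Index 3 was NOT the min. New min = min(-13, 37). No rescan of other elements needed.
Needs rescan: no

Answer: no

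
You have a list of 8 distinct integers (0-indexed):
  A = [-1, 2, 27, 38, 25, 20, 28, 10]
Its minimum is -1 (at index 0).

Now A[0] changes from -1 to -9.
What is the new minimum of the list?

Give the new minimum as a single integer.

Old min = -1 (at index 0)
Change: A[0] -1 -> -9
Changed element WAS the min. Need to check: is -9 still <= all others?
  Min of remaining elements: 2
  New min = min(-9, 2) = -9

Answer: -9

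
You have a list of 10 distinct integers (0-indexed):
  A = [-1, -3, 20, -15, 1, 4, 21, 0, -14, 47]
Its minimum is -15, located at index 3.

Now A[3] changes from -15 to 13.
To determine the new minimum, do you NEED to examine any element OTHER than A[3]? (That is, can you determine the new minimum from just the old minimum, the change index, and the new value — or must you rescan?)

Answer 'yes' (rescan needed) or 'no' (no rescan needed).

Answer: yes

Derivation:
Old min = -15 at index 3
Change at index 3: -15 -> 13
Index 3 WAS the min and new value 13 > old min -15. Must rescan other elements to find the new min.
Needs rescan: yes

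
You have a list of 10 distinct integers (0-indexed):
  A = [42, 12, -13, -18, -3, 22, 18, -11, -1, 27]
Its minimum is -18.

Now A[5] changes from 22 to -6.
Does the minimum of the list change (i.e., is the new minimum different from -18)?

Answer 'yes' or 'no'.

Old min = -18
Change: A[5] 22 -> -6
Changed element was NOT the min; min changes only if -6 < -18.
New min = -18; changed? no

Answer: no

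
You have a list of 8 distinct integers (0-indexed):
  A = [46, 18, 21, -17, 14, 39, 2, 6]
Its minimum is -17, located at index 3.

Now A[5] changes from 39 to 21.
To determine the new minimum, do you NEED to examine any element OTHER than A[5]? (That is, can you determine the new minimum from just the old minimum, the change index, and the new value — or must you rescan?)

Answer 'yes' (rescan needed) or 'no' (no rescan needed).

Old min = -17 at index 3
Change at index 5: 39 -> 21
Index 5 was NOT the min. New min = min(-17, 21). No rescan of other elements needed.
Needs rescan: no

Answer: no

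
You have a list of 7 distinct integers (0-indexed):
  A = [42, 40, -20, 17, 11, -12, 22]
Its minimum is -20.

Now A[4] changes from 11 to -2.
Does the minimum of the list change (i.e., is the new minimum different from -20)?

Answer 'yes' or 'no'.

Old min = -20
Change: A[4] 11 -> -2
Changed element was NOT the min; min changes only if -2 < -20.
New min = -20; changed? no

Answer: no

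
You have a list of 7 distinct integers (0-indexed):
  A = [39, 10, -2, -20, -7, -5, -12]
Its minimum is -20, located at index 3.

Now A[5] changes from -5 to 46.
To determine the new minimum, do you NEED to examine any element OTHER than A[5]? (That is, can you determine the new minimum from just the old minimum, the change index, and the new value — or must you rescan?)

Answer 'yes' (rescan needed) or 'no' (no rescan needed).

Answer: no

Derivation:
Old min = -20 at index 3
Change at index 5: -5 -> 46
Index 5 was NOT the min. New min = min(-20, 46). No rescan of other elements needed.
Needs rescan: no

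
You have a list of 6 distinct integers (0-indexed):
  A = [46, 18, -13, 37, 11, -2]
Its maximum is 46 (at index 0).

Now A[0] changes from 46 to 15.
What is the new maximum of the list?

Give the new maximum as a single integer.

Old max = 46 (at index 0)
Change: A[0] 46 -> 15
Changed element WAS the max -> may need rescan.
  Max of remaining elements: 37
  New max = max(15, 37) = 37

Answer: 37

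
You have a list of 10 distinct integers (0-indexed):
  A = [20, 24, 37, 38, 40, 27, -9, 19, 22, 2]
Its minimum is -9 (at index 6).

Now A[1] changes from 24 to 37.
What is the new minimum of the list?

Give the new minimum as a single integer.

Old min = -9 (at index 6)
Change: A[1] 24 -> 37
Changed element was NOT the old min.
  New min = min(old_min, new_val) = min(-9, 37) = -9

Answer: -9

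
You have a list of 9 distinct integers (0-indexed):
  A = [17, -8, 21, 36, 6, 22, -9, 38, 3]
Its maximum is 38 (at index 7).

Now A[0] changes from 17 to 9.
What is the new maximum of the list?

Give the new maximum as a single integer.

Answer: 38

Derivation:
Old max = 38 (at index 7)
Change: A[0] 17 -> 9
Changed element was NOT the old max.
  New max = max(old_max, new_val) = max(38, 9) = 38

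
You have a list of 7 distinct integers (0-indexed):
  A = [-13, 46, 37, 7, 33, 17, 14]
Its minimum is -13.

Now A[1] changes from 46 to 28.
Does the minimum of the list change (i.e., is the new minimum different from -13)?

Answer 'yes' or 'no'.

Old min = -13
Change: A[1] 46 -> 28
Changed element was NOT the min; min changes only if 28 < -13.
New min = -13; changed? no

Answer: no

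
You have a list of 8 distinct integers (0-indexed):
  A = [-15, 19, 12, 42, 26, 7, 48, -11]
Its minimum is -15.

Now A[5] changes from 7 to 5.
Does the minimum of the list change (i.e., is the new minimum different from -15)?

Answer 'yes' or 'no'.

Old min = -15
Change: A[5] 7 -> 5
Changed element was NOT the min; min changes only if 5 < -15.
New min = -15; changed? no

Answer: no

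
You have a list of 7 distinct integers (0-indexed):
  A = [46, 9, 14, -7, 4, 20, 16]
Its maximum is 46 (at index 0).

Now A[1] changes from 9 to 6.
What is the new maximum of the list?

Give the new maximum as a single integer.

Old max = 46 (at index 0)
Change: A[1] 9 -> 6
Changed element was NOT the old max.
  New max = max(old_max, new_val) = max(46, 6) = 46

Answer: 46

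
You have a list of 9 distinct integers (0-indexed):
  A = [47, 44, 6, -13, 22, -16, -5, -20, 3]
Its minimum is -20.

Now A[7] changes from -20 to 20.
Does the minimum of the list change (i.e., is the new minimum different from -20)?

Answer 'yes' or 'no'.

Old min = -20
Change: A[7] -20 -> 20
Changed element was the min; new min must be rechecked.
New min = -16; changed? yes

Answer: yes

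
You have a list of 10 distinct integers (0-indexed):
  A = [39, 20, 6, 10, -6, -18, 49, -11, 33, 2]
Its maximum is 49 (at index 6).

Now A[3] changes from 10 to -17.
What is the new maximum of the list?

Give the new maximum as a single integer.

Old max = 49 (at index 6)
Change: A[3] 10 -> -17
Changed element was NOT the old max.
  New max = max(old_max, new_val) = max(49, -17) = 49

Answer: 49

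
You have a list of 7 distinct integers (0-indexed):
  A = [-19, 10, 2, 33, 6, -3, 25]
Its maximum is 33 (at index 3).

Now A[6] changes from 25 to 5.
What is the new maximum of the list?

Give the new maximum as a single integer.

Answer: 33

Derivation:
Old max = 33 (at index 3)
Change: A[6] 25 -> 5
Changed element was NOT the old max.
  New max = max(old_max, new_val) = max(33, 5) = 33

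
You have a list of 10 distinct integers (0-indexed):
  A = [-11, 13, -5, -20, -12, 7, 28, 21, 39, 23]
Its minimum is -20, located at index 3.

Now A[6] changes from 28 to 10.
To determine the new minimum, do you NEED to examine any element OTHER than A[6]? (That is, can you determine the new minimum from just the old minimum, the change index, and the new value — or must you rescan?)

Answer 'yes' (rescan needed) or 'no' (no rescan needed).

Old min = -20 at index 3
Change at index 6: 28 -> 10
Index 6 was NOT the min. New min = min(-20, 10). No rescan of other elements needed.
Needs rescan: no

Answer: no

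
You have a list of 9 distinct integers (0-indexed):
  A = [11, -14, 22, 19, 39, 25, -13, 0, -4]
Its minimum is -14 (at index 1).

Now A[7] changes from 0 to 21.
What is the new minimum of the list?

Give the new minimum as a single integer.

Old min = -14 (at index 1)
Change: A[7] 0 -> 21
Changed element was NOT the old min.
  New min = min(old_min, new_val) = min(-14, 21) = -14

Answer: -14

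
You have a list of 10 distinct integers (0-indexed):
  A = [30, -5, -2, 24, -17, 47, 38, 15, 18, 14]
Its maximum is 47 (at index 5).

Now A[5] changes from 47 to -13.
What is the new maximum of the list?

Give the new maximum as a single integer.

Old max = 47 (at index 5)
Change: A[5] 47 -> -13
Changed element WAS the max -> may need rescan.
  Max of remaining elements: 38
  New max = max(-13, 38) = 38

Answer: 38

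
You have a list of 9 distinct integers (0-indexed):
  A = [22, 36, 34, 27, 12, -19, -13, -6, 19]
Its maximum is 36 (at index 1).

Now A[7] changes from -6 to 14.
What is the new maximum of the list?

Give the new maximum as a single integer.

Old max = 36 (at index 1)
Change: A[7] -6 -> 14
Changed element was NOT the old max.
  New max = max(old_max, new_val) = max(36, 14) = 36

Answer: 36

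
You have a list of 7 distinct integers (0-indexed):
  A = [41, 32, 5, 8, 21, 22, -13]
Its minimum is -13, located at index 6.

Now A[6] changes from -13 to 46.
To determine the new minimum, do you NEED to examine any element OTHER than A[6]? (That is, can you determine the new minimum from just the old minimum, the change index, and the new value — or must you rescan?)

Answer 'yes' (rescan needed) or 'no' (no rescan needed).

Old min = -13 at index 6
Change at index 6: -13 -> 46
Index 6 WAS the min and new value 46 > old min -13. Must rescan other elements to find the new min.
Needs rescan: yes

Answer: yes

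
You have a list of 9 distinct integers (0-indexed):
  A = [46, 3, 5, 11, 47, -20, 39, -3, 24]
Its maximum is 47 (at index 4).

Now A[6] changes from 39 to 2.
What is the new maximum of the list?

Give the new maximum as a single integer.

Answer: 47

Derivation:
Old max = 47 (at index 4)
Change: A[6] 39 -> 2
Changed element was NOT the old max.
  New max = max(old_max, new_val) = max(47, 2) = 47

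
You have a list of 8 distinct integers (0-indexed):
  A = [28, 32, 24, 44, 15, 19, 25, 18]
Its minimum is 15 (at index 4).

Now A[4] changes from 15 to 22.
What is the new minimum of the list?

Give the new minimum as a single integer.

Old min = 15 (at index 4)
Change: A[4] 15 -> 22
Changed element WAS the min. Need to check: is 22 still <= all others?
  Min of remaining elements: 18
  New min = min(22, 18) = 18

Answer: 18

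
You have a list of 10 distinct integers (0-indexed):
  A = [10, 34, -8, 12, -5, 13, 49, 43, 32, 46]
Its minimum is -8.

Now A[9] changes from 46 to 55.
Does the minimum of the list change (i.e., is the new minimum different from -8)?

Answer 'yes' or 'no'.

Answer: no

Derivation:
Old min = -8
Change: A[9] 46 -> 55
Changed element was NOT the min; min changes only if 55 < -8.
New min = -8; changed? no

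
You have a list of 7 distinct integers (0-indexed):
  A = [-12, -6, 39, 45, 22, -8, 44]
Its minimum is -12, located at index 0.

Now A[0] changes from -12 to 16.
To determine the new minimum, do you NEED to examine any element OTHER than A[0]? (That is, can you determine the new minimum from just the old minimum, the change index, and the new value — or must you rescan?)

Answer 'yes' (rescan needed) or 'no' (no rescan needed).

Answer: yes

Derivation:
Old min = -12 at index 0
Change at index 0: -12 -> 16
Index 0 WAS the min and new value 16 > old min -12. Must rescan other elements to find the new min.
Needs rescan: yes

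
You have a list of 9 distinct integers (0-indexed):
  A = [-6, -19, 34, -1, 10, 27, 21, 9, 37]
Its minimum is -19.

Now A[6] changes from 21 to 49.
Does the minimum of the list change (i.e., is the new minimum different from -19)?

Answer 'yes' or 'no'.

Old min = -19
Change: A[6] 21 -> 49
Changed element was NOT the min; min changes only if 49 < -19.
New min = -19; changed? no

Answer: no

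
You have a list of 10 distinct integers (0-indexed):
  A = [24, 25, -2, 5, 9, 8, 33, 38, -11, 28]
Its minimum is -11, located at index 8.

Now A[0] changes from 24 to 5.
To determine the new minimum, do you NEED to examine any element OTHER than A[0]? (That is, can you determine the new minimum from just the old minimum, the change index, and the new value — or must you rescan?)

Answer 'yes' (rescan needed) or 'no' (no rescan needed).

Answer: no

Derivation:
Old min = -11 at index 8
Change at index 0: 24 -> 5
Index 0 was NOT the min. New min = min(-11, 5). No rescan of other elements needed.
Needs rescan: no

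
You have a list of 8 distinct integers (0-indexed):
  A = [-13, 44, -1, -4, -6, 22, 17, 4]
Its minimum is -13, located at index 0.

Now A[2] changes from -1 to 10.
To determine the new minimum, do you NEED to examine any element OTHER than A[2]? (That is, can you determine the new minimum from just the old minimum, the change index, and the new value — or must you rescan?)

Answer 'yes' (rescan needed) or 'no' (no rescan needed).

Old min = -13 at index 0
Change at index 2: -1 -> 10
Index 2 was NOT the min. New min = min(-13, 10). No rescan of other elements needed.
Needs rescan: no

Answer: no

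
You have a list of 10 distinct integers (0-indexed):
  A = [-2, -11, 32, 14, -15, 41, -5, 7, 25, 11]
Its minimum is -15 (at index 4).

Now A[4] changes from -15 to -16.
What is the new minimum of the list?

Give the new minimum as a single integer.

Old min = -15 (at index 4)
Change: A[4] -15 -> -16
Changed element WAS the min. Need to check: is -16 still <= all others?
  Min of remaining elements: -11
  New min = min(-16, -11) = -16

Answer: -16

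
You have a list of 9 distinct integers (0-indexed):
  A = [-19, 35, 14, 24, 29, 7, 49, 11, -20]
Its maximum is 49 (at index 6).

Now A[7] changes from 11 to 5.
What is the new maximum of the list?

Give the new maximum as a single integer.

Answer: 49

Derivation:
Old max = 49 (at index 6)
Change: A[7] 11 -> 5
Changed element was NOT the old max.
  New max = max(old_max, new_val) = max(49, 5) = 49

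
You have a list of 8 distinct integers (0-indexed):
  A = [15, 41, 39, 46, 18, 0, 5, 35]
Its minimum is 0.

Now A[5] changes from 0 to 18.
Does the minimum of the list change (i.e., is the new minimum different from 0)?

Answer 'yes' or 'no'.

Old min = 0
Change: A[5] 0 -> 18
Changed element was the min; new min must be rechecked.
New min = 5; changed? yes

Answer: yes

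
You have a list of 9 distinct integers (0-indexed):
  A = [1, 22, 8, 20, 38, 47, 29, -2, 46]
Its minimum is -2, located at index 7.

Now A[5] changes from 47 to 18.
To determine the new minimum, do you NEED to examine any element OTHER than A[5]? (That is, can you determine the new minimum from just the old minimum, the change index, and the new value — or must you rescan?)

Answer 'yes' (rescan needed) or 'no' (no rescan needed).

Answer: no

Derivation:
Old min = -2 at index 7
Change at index 5: 47 -> 18
Index 5 was NOT the min. New min = min(-2, 18). No rescan of other elements needed.
Needs rescan: no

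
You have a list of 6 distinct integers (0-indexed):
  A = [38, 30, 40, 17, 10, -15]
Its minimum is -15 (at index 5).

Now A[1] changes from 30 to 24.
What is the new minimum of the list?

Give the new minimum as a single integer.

Old min = -15 (at index 5)
Change: A[1] 30 -> 24
Changed element was NOT the old min.
  New min = min(old_min, new_val) = min(-15, 24) = -15

Answer: -15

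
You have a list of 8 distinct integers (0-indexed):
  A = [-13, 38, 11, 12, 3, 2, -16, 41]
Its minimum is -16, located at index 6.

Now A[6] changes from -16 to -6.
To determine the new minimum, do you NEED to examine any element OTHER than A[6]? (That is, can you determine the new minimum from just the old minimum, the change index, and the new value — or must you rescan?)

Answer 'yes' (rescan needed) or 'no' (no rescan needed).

Answer: yes

Derivation:
Old min = -16 at index 6
Change at index 6: -16 -> -6
Index 6 WAS the min and new value -6 > old min -16. Must rescan other elements to find the new min.
Needs rescan: yes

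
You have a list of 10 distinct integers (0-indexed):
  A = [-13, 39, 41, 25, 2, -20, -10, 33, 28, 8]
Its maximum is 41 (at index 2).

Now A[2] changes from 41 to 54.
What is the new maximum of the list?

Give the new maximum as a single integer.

Answer: 54

Derivation:
Old max = 41 (at index 2)
Change: A[2] 41 -> 54
Changed element WAS the max -> may need rescan.
  Max of remaining elements: 39
  New max = max(54, 39) = 54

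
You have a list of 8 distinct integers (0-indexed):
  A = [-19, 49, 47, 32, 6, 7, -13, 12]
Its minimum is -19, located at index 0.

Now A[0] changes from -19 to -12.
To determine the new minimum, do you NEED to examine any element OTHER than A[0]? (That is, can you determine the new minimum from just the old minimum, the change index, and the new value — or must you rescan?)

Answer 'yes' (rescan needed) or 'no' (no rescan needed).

Old min = -19 at index 0
Change at index 0: -19 -> -12
Index 0 WAS the min and new value -12 > old min -19. Must rescan other elements to find the new min.
Needs rescan: yes

Answer: yes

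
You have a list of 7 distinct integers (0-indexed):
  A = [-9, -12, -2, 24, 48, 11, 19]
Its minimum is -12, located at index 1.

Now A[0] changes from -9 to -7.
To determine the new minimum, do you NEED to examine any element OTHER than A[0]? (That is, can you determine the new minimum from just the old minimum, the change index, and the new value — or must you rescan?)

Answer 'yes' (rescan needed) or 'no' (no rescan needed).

Old min = -12 at index 1
Change at index 0: -9 -> -7
Index 0 was NOT the min. New min = min(-12, -7). No rescan of other elements needed.
Needs rescan: no

Answer: no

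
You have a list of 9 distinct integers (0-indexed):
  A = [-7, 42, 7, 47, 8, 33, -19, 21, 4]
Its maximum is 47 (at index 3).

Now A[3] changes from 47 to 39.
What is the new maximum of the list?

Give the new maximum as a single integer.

Old max = 47 (at index 3)
Change: A[3] 47 -> 39
Changed element WAS the max -> may need rescan.
  Max of remaining elements: 42
  New max = max(39, 42) = 42

Answer: 42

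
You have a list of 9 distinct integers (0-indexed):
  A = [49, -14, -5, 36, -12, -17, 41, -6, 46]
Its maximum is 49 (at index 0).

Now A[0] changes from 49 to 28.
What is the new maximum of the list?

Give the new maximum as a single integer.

Old max = 49 (at index 0)
Change: A[0] 49 -> 28
Changed element WAS the max -> may need rescan.
  Max of remaining elements: 46
  New max = max(28, 46) = 46

Answer: 46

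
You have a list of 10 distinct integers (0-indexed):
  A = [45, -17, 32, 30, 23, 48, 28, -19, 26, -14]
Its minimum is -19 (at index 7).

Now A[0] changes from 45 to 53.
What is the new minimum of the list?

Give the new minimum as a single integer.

Answer: -19

Derivation:
Old min = -19 (at index 7)
Change: A[0] 45 -> 53
Changed element was NOT the old min.
  New min = min(old_min, new_val) = min(-19, 53) = -19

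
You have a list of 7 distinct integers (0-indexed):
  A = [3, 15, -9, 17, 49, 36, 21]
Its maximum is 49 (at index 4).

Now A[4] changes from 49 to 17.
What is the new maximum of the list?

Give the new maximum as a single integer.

Old max = 49 (at index 4)
Change: A[4] 49 -> 17
Changed element WAS the max -> may need rescan.
  Max of remaining elements: 36
  New max = max(17, 36) = 36

Answer: 36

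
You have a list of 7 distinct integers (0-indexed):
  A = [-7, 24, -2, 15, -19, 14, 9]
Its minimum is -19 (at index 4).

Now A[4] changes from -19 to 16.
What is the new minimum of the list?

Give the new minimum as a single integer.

Answer: -7

Derivation:
Old min = -19 (at index 4)
Change: A[4] -19 -> 16
Changed element WAS the min. Need to check: is 16 still <= all others?
  Min of remaining elements: -7
  New min = min(16, -7) = -7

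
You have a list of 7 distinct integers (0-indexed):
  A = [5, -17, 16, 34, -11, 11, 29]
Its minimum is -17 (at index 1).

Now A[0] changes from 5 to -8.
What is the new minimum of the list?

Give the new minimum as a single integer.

Answer: -17

Derivation:
Old min = -17 (at index 1)
Change: A[0] 5 -> -8
Changed element was NOT the old min.
  New min = min(old_min, new_val) = min(-17, -8) = -17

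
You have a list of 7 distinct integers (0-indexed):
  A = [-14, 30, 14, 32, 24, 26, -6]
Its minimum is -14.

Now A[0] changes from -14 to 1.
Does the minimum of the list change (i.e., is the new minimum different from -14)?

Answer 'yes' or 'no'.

Old min = -14
Change: A[0] -14 -> 1
Changed element was the min; new min must be rechecked.
New min = -6; changed? yes

Answer: yes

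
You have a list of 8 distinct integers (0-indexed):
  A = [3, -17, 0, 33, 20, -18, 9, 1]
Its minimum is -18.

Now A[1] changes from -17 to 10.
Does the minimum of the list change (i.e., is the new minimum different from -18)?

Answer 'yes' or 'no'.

Old min = -18
Change: A[1] -17 -> 10
Changed element was NOT the min; min changes only if 10 < -18.
New min = -18; changed? no

Answer: no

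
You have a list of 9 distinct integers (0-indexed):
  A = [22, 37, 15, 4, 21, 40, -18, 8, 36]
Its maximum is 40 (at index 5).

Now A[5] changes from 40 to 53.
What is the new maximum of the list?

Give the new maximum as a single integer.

Old max = 40 (at index 5)
Change: A[5] 40 -> 53
Changed element WAS the max -> may need rescan.
  Max of remaining elements: 37
  New max = max(53, 37) = 53

Answer: 53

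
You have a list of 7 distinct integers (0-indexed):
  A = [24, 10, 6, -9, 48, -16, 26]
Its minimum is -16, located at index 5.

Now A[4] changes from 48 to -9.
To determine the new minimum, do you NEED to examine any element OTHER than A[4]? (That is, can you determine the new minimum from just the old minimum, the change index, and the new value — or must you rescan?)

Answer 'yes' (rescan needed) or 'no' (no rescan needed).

Old min = -16 at index 5
Change at index 4: 48 -> -9
Index 4 was NOT the min. New min = min(-16, -9). No rescan of other elements needed.
Needs rescan: no

Answer: no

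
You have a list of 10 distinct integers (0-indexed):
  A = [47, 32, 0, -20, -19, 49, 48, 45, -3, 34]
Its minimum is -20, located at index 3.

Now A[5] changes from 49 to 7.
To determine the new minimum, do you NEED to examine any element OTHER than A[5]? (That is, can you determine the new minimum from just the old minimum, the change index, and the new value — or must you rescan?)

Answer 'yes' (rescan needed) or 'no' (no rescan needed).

Answer: no

Derivation:
Old min = -20 at index 3
Change at index 5: 49 -> 7
Index 5 was NOT the min. New min = min(-20, 7). No rescan of other elements needed.
Needs rescan: no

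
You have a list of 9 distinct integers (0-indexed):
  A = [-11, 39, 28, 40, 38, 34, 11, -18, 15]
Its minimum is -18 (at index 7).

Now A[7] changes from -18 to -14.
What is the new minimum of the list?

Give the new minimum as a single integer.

Old min = -18 (at index 7)
Change: A[7] -18 -> -14
Changed element WAS the min. Need to check: is -14 still <= all others?
  Min of remaining elements: -11
  New min = min(-14, -11) = -14

Answer: -14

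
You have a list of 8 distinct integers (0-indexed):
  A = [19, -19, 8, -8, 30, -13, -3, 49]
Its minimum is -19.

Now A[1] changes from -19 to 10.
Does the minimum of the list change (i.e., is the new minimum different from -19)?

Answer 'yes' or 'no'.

Old min = -19
Change: A[1] -19 -> 10
Changed element was the min; new min must be rechecked.
New min = -13; changed? yes

Answer: yes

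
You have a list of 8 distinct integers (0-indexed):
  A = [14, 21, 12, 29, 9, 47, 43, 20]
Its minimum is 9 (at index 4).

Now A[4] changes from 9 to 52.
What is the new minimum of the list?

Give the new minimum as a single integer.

Answer: 12

Derivation:
Old min = 9 (at index 4)
Change: A[4] 9 -> 52
Changed element WAS the min. Need to check: is 52 still <= all others?
  Min of remaining elements: 12
  New min = min(52, 12) = 12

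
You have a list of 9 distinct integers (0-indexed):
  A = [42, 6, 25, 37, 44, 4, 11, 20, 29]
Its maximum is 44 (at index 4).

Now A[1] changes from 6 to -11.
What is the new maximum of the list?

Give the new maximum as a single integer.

Answer: 44

Derivation:
Old max = 44 (at index 4)
Change: A[1] 6 -> -11
Changed element was NOT the old max.
  New max = max(old_max, new_val) = max(44, -11) = 44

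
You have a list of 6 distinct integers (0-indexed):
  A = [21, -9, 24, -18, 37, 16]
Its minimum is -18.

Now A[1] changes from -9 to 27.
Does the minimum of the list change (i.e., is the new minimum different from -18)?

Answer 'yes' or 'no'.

Answer: no

Derivation:
Old min = -18
Change: A[1] -9 -> 27
Changed element was NOT the min; min changes only if 27 < -18.
New min = -18; changed? no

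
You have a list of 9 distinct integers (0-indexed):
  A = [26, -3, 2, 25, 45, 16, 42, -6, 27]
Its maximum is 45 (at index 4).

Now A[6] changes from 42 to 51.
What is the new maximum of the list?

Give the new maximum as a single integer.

Answer: 51

Derivation:
Old max = 45 (at index 4)
Change: A[6] 42 -> 51
Changed element was NOT the old max.
  New max = max(old_max, new_val) = max(45, 51) = 51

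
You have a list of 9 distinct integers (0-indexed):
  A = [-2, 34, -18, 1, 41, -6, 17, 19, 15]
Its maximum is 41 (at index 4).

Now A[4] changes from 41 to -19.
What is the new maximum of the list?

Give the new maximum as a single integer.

Answer: 34

Derivation:
Old max = 41 (at index 4)
Change: A[4] 41 -> -19
Changed element WAS the max -> may need rescan.
  Max of remaining elements: 34
  New max = max(-19, 34) = 34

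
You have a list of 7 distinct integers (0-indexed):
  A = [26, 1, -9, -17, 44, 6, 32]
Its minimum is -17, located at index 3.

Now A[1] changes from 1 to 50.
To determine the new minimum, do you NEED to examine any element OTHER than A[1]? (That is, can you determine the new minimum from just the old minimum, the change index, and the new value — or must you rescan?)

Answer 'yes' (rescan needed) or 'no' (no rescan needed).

Old min = -17 at index 3
Change at index 1: 1 -> 50
Index 1 was NOT the min. New min = min(-17, 50). No rescan of other elements needed.
Needs rescan: no

Answer: no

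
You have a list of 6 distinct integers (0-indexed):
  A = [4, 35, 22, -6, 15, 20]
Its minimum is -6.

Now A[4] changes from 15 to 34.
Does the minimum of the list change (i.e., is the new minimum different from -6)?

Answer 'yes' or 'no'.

Old min = -6
Change: A[4] 15 -> 34
Changed element was NOT the min; min changes only if 34 < -6.
New min = -6; changed? no

Answer: no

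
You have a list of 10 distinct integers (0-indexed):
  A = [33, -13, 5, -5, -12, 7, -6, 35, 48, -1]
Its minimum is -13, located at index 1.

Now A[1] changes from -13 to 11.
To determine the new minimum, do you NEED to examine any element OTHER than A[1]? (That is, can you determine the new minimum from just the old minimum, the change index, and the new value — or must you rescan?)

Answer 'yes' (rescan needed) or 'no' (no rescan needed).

Answer: yes

Derivation:
Old min = -13 at index 1
Change at index 1: -13 -> 11
Index 1 WAS the min and new value 11 > old min -13. Must rescan other elements to find the new min.
Needs rescan: yes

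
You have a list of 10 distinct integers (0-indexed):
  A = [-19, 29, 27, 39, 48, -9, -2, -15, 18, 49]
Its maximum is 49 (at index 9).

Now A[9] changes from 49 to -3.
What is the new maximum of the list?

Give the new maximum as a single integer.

Old max = 49 (at index 9)
Change: A[9] 49 -> -3
Changed element WAS the max -> may need rescan.
  Max of remaining elements: 48
  New max = max(-3, 48) = 48

Answer: 48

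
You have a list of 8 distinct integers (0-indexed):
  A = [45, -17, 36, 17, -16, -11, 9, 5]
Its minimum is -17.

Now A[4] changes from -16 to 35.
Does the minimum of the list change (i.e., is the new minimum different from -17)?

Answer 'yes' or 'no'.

Old min = -17
Change: A[4] -16 -> 35
Changed element was NOT the min; min changes only if 35 < -17.
New min = -17; changed? no

Answer: no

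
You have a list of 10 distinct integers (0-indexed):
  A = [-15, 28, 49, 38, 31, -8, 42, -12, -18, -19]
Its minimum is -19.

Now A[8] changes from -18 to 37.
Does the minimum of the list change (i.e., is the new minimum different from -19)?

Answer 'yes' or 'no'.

Old min = -19
Change: A[8] -18 -> 37
Changed element was NOT the min; min changes only if 37 < -19.
New min = -19; changed? no

Answer: no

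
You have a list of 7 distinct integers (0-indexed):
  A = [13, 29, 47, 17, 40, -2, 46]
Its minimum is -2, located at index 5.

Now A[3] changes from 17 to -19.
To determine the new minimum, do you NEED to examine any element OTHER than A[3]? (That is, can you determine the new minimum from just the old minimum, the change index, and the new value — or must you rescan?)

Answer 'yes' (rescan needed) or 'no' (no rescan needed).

Answer: no

Derivation:
Old min = -2 at index 5
Change at index 3: 17 -> -19
Index 3 was NOT the min. New min = min(-2, -19). No rescan of other elements needed.
Needs rescan: no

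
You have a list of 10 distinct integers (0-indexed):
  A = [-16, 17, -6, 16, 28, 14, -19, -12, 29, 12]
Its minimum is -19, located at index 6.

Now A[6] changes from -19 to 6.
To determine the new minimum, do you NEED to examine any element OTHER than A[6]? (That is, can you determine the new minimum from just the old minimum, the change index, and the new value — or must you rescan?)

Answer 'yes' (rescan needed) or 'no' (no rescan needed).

Old min = -19 at index 6
Change at index 6: -19 -> 6
Index 6 WAS the min and new value 6 > old min -19. Must rescan other elements to find the new min.
Needs rescan: yes

Answer: yes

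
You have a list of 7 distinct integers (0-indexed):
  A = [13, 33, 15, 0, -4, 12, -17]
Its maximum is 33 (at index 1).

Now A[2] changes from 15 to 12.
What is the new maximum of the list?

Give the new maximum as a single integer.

Answer: 33

Derivation:
Old max = 33 (at index 1)
Change: A[2] 15 -> 12
Changed element was NOT the old max.
  New max = max(old_max, new_val) = max(33, 12) = 33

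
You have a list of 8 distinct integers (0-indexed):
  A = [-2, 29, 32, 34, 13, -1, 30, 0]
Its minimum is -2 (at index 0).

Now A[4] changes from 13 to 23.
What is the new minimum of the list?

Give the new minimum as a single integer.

Answer: -2

Derivation:
Old min = -2 (at index 0)
Change: A[4] 13 -> 23
Changed element was NOT the old min.
  New min = min(old_min, new_val) = min(-2, 23) = -2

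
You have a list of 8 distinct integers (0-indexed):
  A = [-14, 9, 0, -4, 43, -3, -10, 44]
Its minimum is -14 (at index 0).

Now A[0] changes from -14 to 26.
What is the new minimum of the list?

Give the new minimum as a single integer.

Answer: -10

Derivation:
Old min = -14 (at index 0)
Change: A[0] -14 -> 26
Changed element WAS the min. Need to check: is 26 still <= all others?
  Min of remaining elements: -10
  New min = min(26, -10) = -10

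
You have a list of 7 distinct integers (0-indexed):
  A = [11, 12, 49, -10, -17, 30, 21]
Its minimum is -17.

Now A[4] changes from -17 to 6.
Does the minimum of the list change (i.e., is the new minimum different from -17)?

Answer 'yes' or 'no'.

Answer: yes

Derivation:
Old min = -17
Change: A[4] -17 -> 6
Changed element was the min; new min must be rechecked.
New min = -10; changed? yes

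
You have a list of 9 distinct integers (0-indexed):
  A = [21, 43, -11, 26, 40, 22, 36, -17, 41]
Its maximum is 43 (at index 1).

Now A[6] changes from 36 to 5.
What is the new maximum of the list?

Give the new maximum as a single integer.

Answer: 43

Derivation:
Old max = 43 (at index 1)
Change: A[6] 36 -> 5
Changed element was NOT the old max.
  New max = max(old_max, new_val) = max(43, 5) = 43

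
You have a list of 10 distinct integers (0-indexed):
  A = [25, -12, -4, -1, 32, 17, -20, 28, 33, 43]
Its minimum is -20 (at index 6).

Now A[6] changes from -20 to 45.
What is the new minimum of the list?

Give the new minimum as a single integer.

Old min = -20 (at index 6)
Change: A[6] -20 -> 45
Changed element WAS the min. Need to check: is 45 still <= all others?
  Min of remaining elements: -12
  New min = min(45, -12) = -12

Answer: -12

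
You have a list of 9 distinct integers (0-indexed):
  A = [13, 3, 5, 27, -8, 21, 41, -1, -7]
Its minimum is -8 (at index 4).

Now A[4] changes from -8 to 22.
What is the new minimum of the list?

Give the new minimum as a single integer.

Old min = -8 (at index 4)
Change: A[4] -8 -> 22
Changed element WAS the min. Need to check: is 22 still <= all others?
  Min of remaining elements: -7
  New min = min(22, -7) = -7

Answer: -7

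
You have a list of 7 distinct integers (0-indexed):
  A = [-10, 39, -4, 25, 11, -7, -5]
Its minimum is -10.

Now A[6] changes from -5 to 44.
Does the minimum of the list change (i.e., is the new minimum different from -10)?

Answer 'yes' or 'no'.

Answer: no

Derivation:
Old min = -10
Change: A[6] -5 -> 44
Changed element was NOT the min; min changes only if 44 < -10.
New min = -10; changed? no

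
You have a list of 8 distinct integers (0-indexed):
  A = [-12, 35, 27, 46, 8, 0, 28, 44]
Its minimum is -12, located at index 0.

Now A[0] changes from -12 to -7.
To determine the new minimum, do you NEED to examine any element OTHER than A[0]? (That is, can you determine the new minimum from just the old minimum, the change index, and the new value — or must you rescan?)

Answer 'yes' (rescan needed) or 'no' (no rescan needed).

Old min = -12 at index 0
Change at index 0: -12 -> -7
Index 0 WAS the min and new value -7 > old min -12. Must rescan other elements to find the new min.
Needs rescan: yes

Answer: yes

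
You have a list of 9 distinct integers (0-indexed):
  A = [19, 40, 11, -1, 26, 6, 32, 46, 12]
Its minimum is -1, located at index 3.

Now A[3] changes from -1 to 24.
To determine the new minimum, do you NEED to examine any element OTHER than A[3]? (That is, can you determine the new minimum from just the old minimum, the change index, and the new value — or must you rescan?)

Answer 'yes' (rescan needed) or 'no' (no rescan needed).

Old min = -1 at index 3
Change at index 3: -1 -> 24
Index 3 WAS the min and new value 24 > old min -1. Must rescan other elements to find the new min.
Needs rescan: yes

Answer: yes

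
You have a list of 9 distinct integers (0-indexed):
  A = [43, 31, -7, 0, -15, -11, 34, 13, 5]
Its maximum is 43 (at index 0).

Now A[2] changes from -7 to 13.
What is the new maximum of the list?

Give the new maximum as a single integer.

Old max = 43 (at index 0)
Change: A[2] -7 -> 13
Changed element was NOT the old max.
  New max = max(old_max, new_val) = max(43, 13) = 43

Answer: 43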